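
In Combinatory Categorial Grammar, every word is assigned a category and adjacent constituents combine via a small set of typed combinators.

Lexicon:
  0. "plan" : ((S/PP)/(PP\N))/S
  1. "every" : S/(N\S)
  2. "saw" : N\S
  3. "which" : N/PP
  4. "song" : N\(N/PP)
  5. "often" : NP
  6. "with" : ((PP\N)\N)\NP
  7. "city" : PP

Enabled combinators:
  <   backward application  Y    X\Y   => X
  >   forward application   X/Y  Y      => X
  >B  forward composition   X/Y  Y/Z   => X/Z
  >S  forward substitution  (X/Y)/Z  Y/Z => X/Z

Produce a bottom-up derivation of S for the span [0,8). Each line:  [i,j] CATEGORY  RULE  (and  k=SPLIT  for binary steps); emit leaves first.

[0,1] ((S/PP)/(PP\N))/S  lex  "plan"
[1,2] S/(N\S)  lex  "every"
[2,3] N\S  lex  "saw"
[1,3] S  >  k=2
[0,3] (S/PP)/(PP\N)  >  k=1
[3,4] N/PP  lex  "which"
[4,5] N\(N/PP)  lex  "song"
[3,5] N  <  k=4
[5,6] NP  lex  "often"
[6,7] ((PP\N)\N)\NP  lex  "with"
[5,7] (PP\N)\N  <  k=6
[3,7] PP\N  <  k=5
[0,7] S/PP  >  k=3
[7,8] PP  lex  "city"
[0,8] S  >  k=7

[0,8] S   >
  [0,7] S/PP   >
    [0,3] (S/PP)/(PP\N)   >
      [0,1] "plan" : ((S/PP)/(PP\N))/S
      [1,3] S   >
        [1,2] "every" : S/(N\S)
        [2,3] "saw" : N\S
    [3,7] PP\N   <
      [3,5] N   <
        [3,4] "which" : N/PP
        [4,5] "song" : N\(N/PP)
      [5,7] (PP\N)\N   <
        [5,6] "often" : NP
        [6,7] "with" : ((PP\N)\N)\NP
  [7,8] "city" : PP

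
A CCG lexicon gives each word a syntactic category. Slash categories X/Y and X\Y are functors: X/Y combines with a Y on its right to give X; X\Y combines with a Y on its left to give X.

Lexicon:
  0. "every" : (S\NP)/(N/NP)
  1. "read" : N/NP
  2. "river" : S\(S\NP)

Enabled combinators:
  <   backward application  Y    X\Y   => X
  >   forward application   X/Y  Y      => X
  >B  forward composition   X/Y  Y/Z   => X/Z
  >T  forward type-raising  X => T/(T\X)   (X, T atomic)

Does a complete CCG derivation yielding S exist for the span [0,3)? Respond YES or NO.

[0,3] S   <
  [0,2] S\NP   >
    [0,1] "every" : (S\NP)/(N/NP)
    [1,2] "read" : N/NP
  [2,3] "river" : S\(S\NP)

YES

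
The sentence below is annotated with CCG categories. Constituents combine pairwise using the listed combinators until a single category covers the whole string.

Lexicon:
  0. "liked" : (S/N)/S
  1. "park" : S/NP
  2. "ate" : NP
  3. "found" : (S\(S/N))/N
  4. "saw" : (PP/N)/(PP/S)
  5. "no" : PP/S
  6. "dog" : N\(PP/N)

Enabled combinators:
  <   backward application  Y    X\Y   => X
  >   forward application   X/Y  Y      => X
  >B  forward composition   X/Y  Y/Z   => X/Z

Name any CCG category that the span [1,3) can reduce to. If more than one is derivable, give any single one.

S

[0,7] S   <
  [0,3] S/N   >
    [0,1] "liked" : (S/N)/S
    [1,3] S   >
      [1,2] "park" : S/NP
      [2,3] "ate" : NP
  [3,7] S\(S/N)   >
    [3,4] "found" : (S\(S/N))/N
    [4,7] N   <
      [4,6] PP/N   >
        [4,5] "saw" : (PP/N)/(PP/S)
        [5,6] "no" : PP/S
      [6,7] "dog" : N\(PP/N)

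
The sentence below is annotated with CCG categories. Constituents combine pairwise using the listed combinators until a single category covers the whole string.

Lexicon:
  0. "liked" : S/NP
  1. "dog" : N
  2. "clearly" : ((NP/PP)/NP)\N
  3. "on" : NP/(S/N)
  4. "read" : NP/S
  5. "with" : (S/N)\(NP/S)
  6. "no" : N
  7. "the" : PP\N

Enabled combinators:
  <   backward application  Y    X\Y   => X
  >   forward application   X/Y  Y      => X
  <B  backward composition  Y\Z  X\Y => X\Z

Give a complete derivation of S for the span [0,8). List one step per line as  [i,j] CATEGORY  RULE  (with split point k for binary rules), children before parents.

[0,8] S   >
  [0,1] "liked" : S/NP
  [1,8] NP   >
    [1,6] NP/PP   >
      [1,3] (NP/PP)/NP   <
        [1,2] "dog" : N
        [2,3] "clearly" : ((NP/PP)/NP)\N
      [3,6] NP   >
        [3,4] "on" : NP/(S/N)
        [4,6] S/N   <
          [4,5] "read" : NP/S
          [5,6] "with" : (S/N)\(NP/S)
    [6,8] PP   <
      [6,7] "no" : N
      [7,8] "the" : PP\N

[0,1] S/NP  lex  "liked"
[1,2] N  lex  "dog"
[2,3] ((NP/PP)/NP)\N  lex  "clearly"
[1,3] (NP/PP)/NP  <  k=2
[3,4] NP/(S/N)  lex  "on"
[4,5] NP/S  lex  "read"
[5,6] (S/N)\(NP/S)  lex  "with"
[4,6] S/N  <  k=5
[3,6] NP  >  k=4
[1,6] NP/PP  >  k=3
[6,7] N  lex  "no"
[7,8] PP\N  lex  "the"
[6,8] PP  <  k=7
[1,8] NP  >  k=6
[0,8] S  >  k=1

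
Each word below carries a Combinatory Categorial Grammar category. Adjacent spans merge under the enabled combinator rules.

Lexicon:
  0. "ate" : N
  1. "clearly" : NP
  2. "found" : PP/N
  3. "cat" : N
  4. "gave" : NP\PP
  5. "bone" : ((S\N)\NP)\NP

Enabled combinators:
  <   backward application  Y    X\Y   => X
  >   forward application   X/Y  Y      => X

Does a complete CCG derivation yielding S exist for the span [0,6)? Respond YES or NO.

YES

[0,6] S   <
  [0,1] "ate" : N
  [1,6] S\N   <
    [1,2] "clearly" : NP
    [2,6] (S\N)\NP   <
      [2,5] NP   <
        [2,4] PP   >
          [2,3] "found" : PP/N
          [3,4] "cat" : N
        [4,5] "gave" : NP\PP
      [5,6] "bone" : ((S\N)\NP)\NP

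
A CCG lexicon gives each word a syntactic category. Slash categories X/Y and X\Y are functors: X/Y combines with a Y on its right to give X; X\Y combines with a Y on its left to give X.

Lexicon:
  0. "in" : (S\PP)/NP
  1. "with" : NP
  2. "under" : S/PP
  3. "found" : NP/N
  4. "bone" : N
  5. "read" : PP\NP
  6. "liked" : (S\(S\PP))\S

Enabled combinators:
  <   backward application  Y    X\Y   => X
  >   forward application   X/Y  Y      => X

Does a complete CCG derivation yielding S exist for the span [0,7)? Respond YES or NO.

[0,7] S   <
  [0,2] S\PP   >
    [0,1] "in" : (S\PP)/NP
    [1,2] "with" : NP
  [2,7] S\(S\PP)   <
    [2,6] S   >
      [2,3] "under" : S/PP
      [3,6] PP   <
        [3,5] NP   >
          [3,4] "found" : NP/N
          [4,5] "bone" : N
        [5,6] "read" : PP\NP
    [6,7] "liked" : (S\(S\PP))\S

YES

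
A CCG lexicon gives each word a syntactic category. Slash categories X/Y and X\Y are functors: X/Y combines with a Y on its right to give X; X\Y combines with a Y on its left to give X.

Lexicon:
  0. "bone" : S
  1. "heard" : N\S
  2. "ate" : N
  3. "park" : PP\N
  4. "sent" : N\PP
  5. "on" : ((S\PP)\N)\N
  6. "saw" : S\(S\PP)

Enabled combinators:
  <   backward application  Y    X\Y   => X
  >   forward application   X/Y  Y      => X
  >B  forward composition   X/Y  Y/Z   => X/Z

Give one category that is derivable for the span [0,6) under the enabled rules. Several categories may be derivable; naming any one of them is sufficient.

S\PP

[0,7] S   <
  [0,6] S\PP   <
    [0,2] N   <
      [0,1] "bone" : S
      [1,2] "heard" : N\S
    [2,6] (S\PP)\N   <
      [2,5] N   <
        [2,4] PP   <
          [2,3] "ate" : N
          [3,4] "park" : PP\N
        [4,5] "sent" : N\PP
      [5,6] "on" : ((S\PP)\N)\N
  [6,7] "saw" : S\(S\PP)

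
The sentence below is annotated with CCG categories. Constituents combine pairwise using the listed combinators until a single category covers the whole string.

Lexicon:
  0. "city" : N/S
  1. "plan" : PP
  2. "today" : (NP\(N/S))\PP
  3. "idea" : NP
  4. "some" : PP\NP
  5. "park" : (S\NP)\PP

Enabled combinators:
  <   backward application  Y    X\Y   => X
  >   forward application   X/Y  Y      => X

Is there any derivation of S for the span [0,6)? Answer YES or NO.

[0,6] S   <
  [0,3] NP   <
    [0,1] "city" : N/S
    [1,3] NP\(N/S)   <
      [1,2] "plan" : PP
      [2,3] "today" : (NP\(N/S))\PP
  [3,6] S\NP   <
    [3,5] PP   <
      [3,4] "idea" : NP
      [4,5] "some" : PP\NP
    [5,6] "park" : (S\NP)\PP

YES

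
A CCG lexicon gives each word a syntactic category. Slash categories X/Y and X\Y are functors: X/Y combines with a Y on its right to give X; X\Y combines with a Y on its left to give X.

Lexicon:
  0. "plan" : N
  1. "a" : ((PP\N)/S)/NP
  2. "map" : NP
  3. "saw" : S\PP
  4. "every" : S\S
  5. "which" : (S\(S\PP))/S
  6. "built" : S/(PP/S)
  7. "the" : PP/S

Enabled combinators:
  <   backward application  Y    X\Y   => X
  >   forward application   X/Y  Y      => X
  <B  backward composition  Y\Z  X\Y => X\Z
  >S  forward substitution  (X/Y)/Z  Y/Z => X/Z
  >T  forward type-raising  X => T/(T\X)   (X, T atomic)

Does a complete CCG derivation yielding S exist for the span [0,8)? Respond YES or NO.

NO

N ((PP\N)/S)/NP NP S\PP S\S (S\(S\PP))/S S/(PP/S) PP/S
CKY chart[0,8] = {N/(N\PP), NP/(NP\PP), PP, PP/(PP\PP), S/(S\PP)}; S ∉ chart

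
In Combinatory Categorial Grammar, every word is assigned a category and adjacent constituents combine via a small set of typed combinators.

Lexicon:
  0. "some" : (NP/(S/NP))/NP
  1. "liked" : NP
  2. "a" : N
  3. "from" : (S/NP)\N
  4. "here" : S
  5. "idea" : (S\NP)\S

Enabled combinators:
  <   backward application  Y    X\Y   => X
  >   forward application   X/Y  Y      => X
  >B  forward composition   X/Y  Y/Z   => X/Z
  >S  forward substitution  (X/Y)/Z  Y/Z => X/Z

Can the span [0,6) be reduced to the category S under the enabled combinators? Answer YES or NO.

[0,6] S   <
  [0,4] NP   >
    [0,2] NP/(S/NP)   >
      [0,1] "some" : (NP/(S/NP))/NP
      [1,2] "liked" : NP
    [2,4] S/NP   <
      [2,3] "a" : N
      [3,4] "from" : (S/NP)\N
  [4,6] S\NP   <
    [4,5] "here" : S
    [5,6] "idea" : (S\NP)\S

YES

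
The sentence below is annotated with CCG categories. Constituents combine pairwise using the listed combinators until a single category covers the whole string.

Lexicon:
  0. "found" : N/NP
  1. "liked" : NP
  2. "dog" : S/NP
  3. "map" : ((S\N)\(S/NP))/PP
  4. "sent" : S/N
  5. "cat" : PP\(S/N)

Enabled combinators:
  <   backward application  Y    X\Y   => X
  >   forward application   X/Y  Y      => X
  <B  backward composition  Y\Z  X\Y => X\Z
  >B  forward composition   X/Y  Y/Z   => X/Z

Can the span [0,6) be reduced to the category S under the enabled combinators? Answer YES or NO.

[0,6] S   <
  [0,2] N   >
    [0,1] "found" : N/NP
    [1,2] "liked" : NP
  [2,6] S\N   <
    [2,3] "dog" : S/NP
    [3,6] (S\N)\(S/NP)   >
      [3,4] "map" : ((S\N)\(S/NP))/PP
      [4,6] PP   <
        [4,5] "sent" : S/N
        [5,6] "cat" : PP\(S/N)

YES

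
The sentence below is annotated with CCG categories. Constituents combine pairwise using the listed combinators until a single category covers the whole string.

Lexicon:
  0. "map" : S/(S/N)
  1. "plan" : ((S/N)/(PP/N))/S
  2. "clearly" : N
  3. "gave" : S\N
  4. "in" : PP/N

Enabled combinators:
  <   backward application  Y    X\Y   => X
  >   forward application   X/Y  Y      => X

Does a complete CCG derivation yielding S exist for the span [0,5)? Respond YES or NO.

[0,5] S   >
  [0,1] "map" : S/(S/N)
  [1,5] S/N   >
    [1,4] (S/N)/(PP/N)   >
      [1,2] "plan" : ((S/N)/(PP/N))/S
      [2,4] S   <
        [2,3] "clearly" : N
        [3,4] "gave" : S\N
    [4,5] "in" : PP/N

YES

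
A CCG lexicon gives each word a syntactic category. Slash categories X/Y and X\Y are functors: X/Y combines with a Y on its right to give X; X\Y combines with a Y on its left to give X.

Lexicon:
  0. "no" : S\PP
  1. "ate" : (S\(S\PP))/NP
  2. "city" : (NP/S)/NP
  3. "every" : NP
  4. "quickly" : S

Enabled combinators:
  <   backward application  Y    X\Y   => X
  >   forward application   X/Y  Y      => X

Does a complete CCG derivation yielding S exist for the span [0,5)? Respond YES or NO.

YES

[0,5] S   <
  [0,1] "no" : S\PP
  [1,5] S\(S\PP)   >
    [1,2] "ate" : (S\(S\PP))/NP
    [2,5] NP   >
      [2,4] NP/S   >
        [2,3] "city" : (NP/S)/NP
        [3,4] "every" : NP
      [4,5] "quickly" : S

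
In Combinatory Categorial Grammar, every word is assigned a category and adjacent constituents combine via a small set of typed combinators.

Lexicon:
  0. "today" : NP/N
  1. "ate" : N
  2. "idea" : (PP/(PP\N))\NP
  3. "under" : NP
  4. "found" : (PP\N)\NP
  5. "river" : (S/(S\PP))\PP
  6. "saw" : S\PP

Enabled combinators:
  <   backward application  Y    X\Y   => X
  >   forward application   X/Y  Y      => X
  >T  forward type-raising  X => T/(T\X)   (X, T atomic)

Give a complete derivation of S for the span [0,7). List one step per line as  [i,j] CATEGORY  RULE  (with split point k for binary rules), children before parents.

[0,7] S   >
  [0,6] S/(S\PP)   <
    [0,5] PP   >
      [0,3] PP/(PP\N)   <
        [0,2] NP   >
          [0,1] "today" : NP/N
          [1,2] "ate" : N
        [2,3] "idea" : (PP/(PP\N))\NP
      [3,5] PP\N   <
        [3,4] "under" : NP
        [4,5] "found" : (PP\N)\NP
    [5,6] "river" : (S/(S\PP))\PP
  [6,7] "saw" : S\PP

[0,1] NP/N  lex  "today"
[1,2] N  lex  "ate"
[0,2] NP  >  k=1
[2,3] (PP/(PP\N))\NP  lex  "idea"
[0,3] PP/(PP\N)  <  k=2
[3,4] NP  lex  "under"
[4,5] (PP\N)\NP  lex  "found"
[3,5] PP\N  <  k=4
[0,5] PP  >  k=3
[5,6] (S/(S\PP))\PP  lex  "river"
[0,6] S/(S\PP)  <  k=5
[6,7] S\PP  lex  "saw"
[0,7] S  >  k=6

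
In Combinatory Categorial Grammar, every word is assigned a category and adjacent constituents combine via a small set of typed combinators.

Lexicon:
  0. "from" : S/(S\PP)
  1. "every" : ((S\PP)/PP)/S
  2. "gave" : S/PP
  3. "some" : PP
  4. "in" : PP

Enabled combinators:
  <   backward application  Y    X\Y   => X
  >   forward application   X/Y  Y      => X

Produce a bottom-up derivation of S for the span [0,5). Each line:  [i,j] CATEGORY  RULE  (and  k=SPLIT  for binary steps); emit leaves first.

[0,1] S/(S\PP)  lex  "from"
[1,2] ((S\PP)/PP)/S  lex  "every"
[2,3] S/PP  lex  "gave"
[3,4] PP  lex  "some"
[2,4] S  >  k=3
[1,4] (S\PP)/PP  >  k=2
[4,5] PP  lex  "in"
[1,5] S\PP  >  k=4
[0,5] S  >  k=1

[0,5] S   >
  [0,1] "from" : S/(S\PP)
  [1,5] S\PP   >
    [1,4] (S\PP)/PP   >
      [1,2] "every" : ((S\PP)/PP)/S
      [2,4] S   >
        [2,3] "gave" : S/PP
        [3,4] "some" : PP
    [4,5] "in" : PP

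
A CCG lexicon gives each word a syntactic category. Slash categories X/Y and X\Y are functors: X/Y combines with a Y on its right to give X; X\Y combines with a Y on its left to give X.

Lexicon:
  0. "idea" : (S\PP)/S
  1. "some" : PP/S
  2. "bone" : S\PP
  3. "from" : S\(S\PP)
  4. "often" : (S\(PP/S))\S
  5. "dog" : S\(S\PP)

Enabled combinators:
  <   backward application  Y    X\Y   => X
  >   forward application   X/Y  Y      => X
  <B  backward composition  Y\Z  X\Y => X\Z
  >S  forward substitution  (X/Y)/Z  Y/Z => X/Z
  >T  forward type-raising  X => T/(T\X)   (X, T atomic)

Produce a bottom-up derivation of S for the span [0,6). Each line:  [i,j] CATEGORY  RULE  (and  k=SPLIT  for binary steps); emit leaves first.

[0,6] S   <
  [0,5] S\PP   >
    [0,1] "idea" : (S\PP)/S
    [1,5] S   <
      [1,2] "some" : PP/S
      [2,5] S\(PP/S)   <
        [2,4] S   <
          [2,3] "bone" : S\PP
          [3,4] "from" : S\(S\PP)
        [4,5] "often" : (S\(PP/S))\S
  [5,6] "dog" : S\(S\PP)

[0,1] (S\PP)/S  lex  "idea"
[1,2] PP/S  lex  "some"
[2,3] S\PP  lex  "bone"
[3,4] S\(S\PP)  lex  "from"
[2,4] S  <  k=3
[4,5] (S\(PP/S))\S  lex  "often"
[2,5] S\(PP/S)  <  k=4
[1,5] S  <  k=2
[0,5] S\PP  >  k=1
[5,6] S\(S\PP)  lex  "dog"
[0,6] S  <  k=5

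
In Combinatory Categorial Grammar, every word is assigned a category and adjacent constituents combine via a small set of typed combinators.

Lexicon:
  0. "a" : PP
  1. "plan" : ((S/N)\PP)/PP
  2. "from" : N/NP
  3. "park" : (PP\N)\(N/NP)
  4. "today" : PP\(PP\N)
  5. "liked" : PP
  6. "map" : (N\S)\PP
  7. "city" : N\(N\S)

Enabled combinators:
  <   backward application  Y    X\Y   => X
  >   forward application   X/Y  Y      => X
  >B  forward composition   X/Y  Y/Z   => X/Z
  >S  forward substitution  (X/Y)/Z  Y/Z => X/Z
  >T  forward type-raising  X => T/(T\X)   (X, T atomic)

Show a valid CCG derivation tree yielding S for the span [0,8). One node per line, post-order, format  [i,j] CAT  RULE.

[0,1] PP  lex  "a"
[1,2] ((S/N)\PP)/PP  lex  "plan"
[2,3] N/NP  lex  "from"
[3,4] (PP\N)\(N/NP)  lex  "park"
[2,4] PP\N  <  k=3
[4,5] PP\(PP\N)  lex  "today"
[2,5] PP  <  k=4
[1,5] (S/N)\PP  >  k=2
[0,5] S/N  <  k=1
[5,6] PP  lex  "liked"
[6,7] (N\S)\PP  lex  "map"
[5,7] N\S  <  k=6
[7,8] N\(N\S)  lex  "city"
[5,8] N  <  k=7
[0,8] S  >  k=5

[0,8] S   >
  [0,5] S/N   <
    [0,1] "a" : PP
    [1,5] (S/N)\PP   >
      [1,2] "plan" : ((S/N)\PP)/PP
      [2,5] PP   <
        [2,4] PP\N   <
          [2,3] "from" : N/NP
          [3,4] "park" : (PP\N)\(N/NP)
        [4,5] "today" : PP\(PP\N)
  [5,8] N   <
    [5,7] N\S   <
      [5,6] "liked" : PP
      [6,7] "map" : (N\S)\PP
    [7,8] "city" : N\(N\S)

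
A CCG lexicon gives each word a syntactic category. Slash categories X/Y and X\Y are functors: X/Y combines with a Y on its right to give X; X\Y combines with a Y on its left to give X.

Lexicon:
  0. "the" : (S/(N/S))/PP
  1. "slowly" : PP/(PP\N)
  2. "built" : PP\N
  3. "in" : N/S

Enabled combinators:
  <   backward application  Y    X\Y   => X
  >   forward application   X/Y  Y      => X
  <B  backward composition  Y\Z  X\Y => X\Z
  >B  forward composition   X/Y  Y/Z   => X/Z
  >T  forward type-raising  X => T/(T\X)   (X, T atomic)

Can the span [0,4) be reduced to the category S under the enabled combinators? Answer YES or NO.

[0,4] S   >
  [0,3] S/(N/S)   >
    [0,1] "the" : (S/(N/S))/PP
    [1,3] PP   >
      [1,2] "slowly" : PP/(PP\N)
      [2,3] "built" : PP\N
  [3,4] "in" : N/S

YES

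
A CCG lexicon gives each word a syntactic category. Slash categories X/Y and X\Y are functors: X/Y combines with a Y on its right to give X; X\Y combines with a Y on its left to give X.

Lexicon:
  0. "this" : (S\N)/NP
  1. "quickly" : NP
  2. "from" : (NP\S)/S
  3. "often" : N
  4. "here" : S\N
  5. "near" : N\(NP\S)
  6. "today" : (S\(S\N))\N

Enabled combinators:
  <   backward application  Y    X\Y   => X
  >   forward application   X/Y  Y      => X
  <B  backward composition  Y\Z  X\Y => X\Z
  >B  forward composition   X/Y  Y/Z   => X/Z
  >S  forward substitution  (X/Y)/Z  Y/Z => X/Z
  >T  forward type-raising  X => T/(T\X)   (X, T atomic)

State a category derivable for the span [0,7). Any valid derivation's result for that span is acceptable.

[0,7] S   <
  [0,2] S\N   >
    [0,1] "this" : (S\N)/NP
    [1,2] "quickly" : NP
  [2,7] S\(S\N)   <
    [2,6] N   <
      [2,5] NP\S   >
        [2,3] "from" : (NP\S)/S
        [3,5] S   >
          [3,4] S/(S\N)   >T
            [3,4] "often" : N
          [4,5] "here" : S\N
      [5,6] "near" : N\(NP\S)
    [6,7] "today" : (S\(S\N))\N

S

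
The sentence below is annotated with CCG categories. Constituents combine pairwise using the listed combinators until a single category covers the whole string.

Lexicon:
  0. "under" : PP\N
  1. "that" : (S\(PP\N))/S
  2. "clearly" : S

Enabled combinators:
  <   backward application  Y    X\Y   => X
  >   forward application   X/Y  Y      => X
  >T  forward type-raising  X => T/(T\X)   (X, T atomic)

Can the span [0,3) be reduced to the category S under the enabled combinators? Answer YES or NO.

[0,3] S   <
  [0,1] "under" : PP\N
  [1,3] S\(PP\N)   >
    [1,2] "that" : (S\(PP\N))/S
    [2,3] "clearly" : S

YES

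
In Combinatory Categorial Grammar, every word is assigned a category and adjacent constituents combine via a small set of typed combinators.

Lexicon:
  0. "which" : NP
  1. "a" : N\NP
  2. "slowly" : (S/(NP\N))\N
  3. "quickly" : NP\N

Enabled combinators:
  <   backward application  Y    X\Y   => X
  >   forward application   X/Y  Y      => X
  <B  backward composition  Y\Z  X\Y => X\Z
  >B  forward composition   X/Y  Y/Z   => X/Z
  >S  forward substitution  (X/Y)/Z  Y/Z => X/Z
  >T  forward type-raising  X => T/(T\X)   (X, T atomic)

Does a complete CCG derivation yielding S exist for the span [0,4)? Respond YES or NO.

YES

[0,4] S   >
  [0,3] S/(NP\N)   <
    [0,2] N   <
      [0,1] "which" : NP
      [1,2] "a" : N\NP
    [2,3] "slowly" : (S/(NP\N))\N
  [3,4] "quickly" : NP\N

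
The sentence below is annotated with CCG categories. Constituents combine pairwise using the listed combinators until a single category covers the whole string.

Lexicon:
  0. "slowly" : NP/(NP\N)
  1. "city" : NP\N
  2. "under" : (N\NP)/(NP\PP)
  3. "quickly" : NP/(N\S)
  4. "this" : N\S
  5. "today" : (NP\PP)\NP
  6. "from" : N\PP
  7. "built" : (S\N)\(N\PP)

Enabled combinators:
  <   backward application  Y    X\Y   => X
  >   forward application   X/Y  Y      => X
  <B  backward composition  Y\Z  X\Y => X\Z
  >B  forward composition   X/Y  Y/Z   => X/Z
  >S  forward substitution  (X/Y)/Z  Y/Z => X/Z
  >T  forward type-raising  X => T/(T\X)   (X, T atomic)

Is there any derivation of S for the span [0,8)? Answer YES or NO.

[0,8] S   <
  [0,6] N   <
    [0,2] NP   >
      [0,1] "slowly" : NP/(NP\N)
      [1,2] "city" : NP\N
    [2,6] N\NP   >
      [2,3] "under" : (N\NP)/(NP\PP)
      [3,6] NP\PP   <
        [3,5] NP   >
          [3,4] "quickly" : NP/(N\S)
          [4,5] "this" : N\S
        [5,6] "today" : (NP\PP)\NP
  [6,8] S\N   <
    [6,7] "from" : N\PP
    [7,8] "built" : (S\N)\(N\PP)

YES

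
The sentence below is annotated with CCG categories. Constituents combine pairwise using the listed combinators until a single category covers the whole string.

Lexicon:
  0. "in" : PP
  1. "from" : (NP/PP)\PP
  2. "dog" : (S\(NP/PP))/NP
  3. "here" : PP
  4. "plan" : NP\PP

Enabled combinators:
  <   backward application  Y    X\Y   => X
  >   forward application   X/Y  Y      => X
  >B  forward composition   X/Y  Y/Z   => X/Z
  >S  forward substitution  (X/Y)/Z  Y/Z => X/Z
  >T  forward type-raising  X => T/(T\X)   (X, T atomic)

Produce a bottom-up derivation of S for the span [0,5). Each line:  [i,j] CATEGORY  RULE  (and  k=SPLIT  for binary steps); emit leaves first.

[0,1] PP  lex  "in"
[1,2] (NP/PP)\PP  lex  "from"
[0,2] NP/PP  <  k=1
[2,3] (S\(NP/PP))/NP  lex  "dog"
[3,4] PP  lex  "here"
[4,5] NP\PP  lex  "plan"
[3,5] NP  <  k=4
[2,5] S\(NP/PP)  >  k=3
[0,5] S  <  k=2

[0,5] S   <
  [0,2] NP/PP   <
    [0,1] "in" : PP
    [1,2] "from" : (NP/PP)\PP
  [2,5] S\(NP/PP)   >
    [2,3] "dog" : (S\(NP/PP))/NP
    [3,5] NP   <
      [3,4] "here" : PP
      [4,5] "plan" : NP\PP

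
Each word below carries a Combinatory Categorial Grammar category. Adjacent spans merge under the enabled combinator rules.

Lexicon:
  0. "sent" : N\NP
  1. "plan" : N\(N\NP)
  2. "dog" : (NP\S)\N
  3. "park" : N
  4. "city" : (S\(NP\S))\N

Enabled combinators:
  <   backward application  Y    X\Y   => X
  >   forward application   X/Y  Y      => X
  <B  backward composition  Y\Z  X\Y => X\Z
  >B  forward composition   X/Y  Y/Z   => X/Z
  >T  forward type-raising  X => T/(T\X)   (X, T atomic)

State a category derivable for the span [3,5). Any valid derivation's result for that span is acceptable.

S\(NP\S)

[0,5] S   <
  [0,3] NP\S   <
    [0,2] N   <
      [0,1] "sent" : N\NP
      [1,2] "plan" : N\(N\NP)
    [2,3] "dog" : (NP\S)\N
  [3,5] S\(NP\S)   <
    [3,4] "park" : N
    [4,5] "city" : (S\(NP\S))\N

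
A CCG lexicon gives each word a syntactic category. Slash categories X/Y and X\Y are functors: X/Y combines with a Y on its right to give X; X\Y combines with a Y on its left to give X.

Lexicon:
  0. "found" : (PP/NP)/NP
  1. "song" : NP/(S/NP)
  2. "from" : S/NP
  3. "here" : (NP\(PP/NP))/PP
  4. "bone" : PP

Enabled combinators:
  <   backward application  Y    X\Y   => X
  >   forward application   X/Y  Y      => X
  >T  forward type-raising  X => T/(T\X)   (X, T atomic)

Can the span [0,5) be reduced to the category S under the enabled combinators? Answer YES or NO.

NO

(PP/NP)/NP NP/(S/NP) S/NP (NP\(PP/NP))/PP PP
CKY chart[0,5] = {N/(N\NP), NP, NP/(NP\NP), PP/(PP\NP), S/(S\NP)}; S ∉ chart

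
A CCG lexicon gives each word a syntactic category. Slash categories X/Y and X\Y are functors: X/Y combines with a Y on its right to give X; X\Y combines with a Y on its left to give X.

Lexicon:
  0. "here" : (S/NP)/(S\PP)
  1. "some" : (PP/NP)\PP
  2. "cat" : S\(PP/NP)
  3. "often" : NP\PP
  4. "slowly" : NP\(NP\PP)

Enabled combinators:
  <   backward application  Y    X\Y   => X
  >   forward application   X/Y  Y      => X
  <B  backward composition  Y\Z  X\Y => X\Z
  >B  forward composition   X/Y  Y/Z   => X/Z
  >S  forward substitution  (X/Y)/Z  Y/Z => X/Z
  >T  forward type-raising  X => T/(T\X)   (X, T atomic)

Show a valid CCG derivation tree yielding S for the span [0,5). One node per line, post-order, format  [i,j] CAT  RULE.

[0,5] S   >
  [0,3] S/NP   >
    [0,1] "here" : (S/NP)/(S\PP)
    [1,3] S\PP   <B
      [1,2] "some" : (PP/NP)\PP
      [2,3] "cat" : S\(PP/NP)
  [3,5] NP   <
    [3,4] "often" : NP\PP
    [4,5] "slowly" : NP\(NP\PP)

[0,1] (S/NP)/(S\PP)  lex  "here"
[1,2] (PP/NP)\PP  lex  "some"
[2,3] S\(PP/NP)  lex  "cat"
[1,3] S\PP  <B  k=2
[0,3] S/NP  >  k=1
[3,4] NP\PP  lex  "often"
[4,5] NP\(NP\PP)  lex  "slowly"
[3,5] NP  <  k=4
[0,5] S  >  k=3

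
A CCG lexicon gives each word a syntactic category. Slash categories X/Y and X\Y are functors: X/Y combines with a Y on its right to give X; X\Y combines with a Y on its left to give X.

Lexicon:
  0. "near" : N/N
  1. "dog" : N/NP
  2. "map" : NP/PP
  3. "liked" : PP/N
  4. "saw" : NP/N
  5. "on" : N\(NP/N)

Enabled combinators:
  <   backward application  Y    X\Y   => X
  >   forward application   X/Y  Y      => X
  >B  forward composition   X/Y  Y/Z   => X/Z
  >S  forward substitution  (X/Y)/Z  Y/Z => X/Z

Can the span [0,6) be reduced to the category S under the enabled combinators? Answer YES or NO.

NO

N/N N/NP NP/PP PP/N NP/N N\(NP/N)
CKY chart[0,6] = {N}; S ∉ chart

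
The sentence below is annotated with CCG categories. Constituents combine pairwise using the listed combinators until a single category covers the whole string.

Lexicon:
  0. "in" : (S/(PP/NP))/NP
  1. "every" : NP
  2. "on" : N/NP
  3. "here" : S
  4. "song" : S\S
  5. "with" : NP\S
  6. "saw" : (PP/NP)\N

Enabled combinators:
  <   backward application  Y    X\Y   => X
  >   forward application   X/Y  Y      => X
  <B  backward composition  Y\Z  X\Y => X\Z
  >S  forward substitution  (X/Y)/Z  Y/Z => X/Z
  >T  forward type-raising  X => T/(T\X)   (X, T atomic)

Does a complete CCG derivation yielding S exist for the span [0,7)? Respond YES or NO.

[0,7] S   >
  [0,2] S/(PP/NP)   >
    [0,1] "in" : (S/(PP/NP))/NP
    [1,2] "every" : NP
  [2,7] PP/NP   <
    [2,6] N   >
      [2,3] "on" : N/NP
      [3,6] NP   <
        [3,4] "here" : S
        [4,6] NP\S   <B
          [4,5] "song" : S\S
          [5,6] "with" : NP\S
    [6,7] "saw" : (PP/NP)\N

YES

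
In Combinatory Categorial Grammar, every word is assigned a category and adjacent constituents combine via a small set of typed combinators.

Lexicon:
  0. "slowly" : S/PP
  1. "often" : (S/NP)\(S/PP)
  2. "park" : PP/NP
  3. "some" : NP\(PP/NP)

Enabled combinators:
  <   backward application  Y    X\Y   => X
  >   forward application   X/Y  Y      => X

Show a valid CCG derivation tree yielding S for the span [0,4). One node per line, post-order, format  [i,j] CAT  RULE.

[0,1] S/PP  lex  "slowly"
[1,2] (S/NP)\(S/PP)  lex  "often"
[0,2] S/NP  <  k=1
[2,3] PP/NP  lex  "park"
[3,4] NP\(PP/NP)  lex  "some"
[2,4] NP  <  k=3
[0,4] S  >  k=2

[0,4] S   >
  [0,2] S/NP   <
    [0,1] "slowly" : S/PP
    [1,2] "often" : (S/NP)\(S/PP)
  [2,4] NP   <
    [2,3] "park" : PP/NP
    [3,4] "some" : NP\(PP/NP)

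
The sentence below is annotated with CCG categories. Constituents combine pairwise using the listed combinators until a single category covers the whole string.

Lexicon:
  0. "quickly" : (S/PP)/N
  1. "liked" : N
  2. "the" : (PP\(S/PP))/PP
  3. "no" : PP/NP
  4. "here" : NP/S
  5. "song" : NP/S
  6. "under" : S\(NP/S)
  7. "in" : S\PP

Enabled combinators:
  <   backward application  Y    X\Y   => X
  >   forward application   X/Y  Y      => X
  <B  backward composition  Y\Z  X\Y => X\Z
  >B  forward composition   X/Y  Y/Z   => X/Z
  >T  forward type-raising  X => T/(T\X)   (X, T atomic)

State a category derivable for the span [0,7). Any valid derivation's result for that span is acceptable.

[0,8] S   <
  [0,7] PP   <
    [0,2] S/PP   >
      [0,1] "quickly" : (S/PP)/N
      [1,2] "liked" : N
    [2,7] PP\(S/PP)   >
      [2,3] "the" : (PP\(S/PP))/PP
      [3,7] PP   >
        [3,4] "no" : PP/NP
        [4,7] NP   >
          [4,5] "here" : NP/S
          [5,7] S   <
            [5,6] "song" : NP/S
            [6,7] "under" : S\(NP/S)
  [7,8] "in" : S\PP

PP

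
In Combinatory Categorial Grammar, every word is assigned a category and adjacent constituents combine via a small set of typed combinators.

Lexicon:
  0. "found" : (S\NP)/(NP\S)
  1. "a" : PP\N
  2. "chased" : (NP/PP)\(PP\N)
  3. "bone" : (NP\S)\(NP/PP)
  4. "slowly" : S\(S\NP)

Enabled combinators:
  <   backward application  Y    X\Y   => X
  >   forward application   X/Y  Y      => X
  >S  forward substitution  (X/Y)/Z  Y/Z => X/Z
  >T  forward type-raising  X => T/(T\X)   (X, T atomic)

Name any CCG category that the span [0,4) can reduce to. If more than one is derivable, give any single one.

S\NP

[0,5] S   <
  [0,4] S\NP   >
    [0,1] "found" : (S\NP)/(NP\S)
    [1,4] NP\S   <
      [1,3] NP/PP   <
        [1,2] "a" : PP\N
        [2,3] "chased" : (NP/PP)\(PP\N)
      [3,4] "bone" : (NP\S)\(NP/PP)
  [4,5] "slowly" : S\(S\NP)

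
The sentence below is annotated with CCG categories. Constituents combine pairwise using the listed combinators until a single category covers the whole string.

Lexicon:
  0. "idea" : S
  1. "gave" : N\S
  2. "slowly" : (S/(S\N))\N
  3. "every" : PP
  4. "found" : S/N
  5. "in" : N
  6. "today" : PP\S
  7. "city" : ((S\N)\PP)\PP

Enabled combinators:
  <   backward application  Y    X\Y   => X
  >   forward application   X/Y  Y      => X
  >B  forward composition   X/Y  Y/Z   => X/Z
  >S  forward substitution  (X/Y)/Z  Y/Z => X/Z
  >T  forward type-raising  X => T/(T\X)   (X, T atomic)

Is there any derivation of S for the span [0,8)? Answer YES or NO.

[0,8] S   >
  [0,3] S/(S\N)   <
    [0,2] N   <
      [0,1] "idea" : S
      [1,2] "gave" : N\S
    [2,3] "slowly" : (S/(S\N))\N
  [3,8] S\N   <
    [3,4] "every" : PP
    [4,8] (S\N)\PP   <
      [4,7] PP   <
        [4,6] S   >
          [4,5] "found" : S/N
          [5,6] "in" : N
        [6,7] "today" : PP\S
      [7,8] "city" : ((S\N)\PP)\PP

YES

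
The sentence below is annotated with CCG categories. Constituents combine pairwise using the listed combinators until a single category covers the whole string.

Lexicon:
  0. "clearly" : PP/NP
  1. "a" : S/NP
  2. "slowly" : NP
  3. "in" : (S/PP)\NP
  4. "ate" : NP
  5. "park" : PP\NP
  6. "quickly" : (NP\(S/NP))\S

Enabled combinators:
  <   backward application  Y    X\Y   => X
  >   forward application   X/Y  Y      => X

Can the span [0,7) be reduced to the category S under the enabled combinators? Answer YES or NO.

NO

PP/NP S/NP NP (S/PP)\NP NP PP\NP (NP\(S/NP))\S
CKY chart[0,7] = {PP}; S ∉ chart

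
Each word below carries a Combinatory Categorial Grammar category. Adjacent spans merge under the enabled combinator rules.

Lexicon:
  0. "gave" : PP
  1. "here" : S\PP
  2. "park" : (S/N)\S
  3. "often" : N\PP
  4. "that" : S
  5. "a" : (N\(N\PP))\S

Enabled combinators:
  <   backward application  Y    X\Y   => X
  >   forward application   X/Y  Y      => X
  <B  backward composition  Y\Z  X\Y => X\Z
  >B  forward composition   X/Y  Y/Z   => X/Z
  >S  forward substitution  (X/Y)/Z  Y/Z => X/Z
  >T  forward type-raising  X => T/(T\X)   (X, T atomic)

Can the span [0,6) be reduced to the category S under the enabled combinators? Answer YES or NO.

YES

[0,6] S   >
  [0,3] S/N   <
    [0,2] S   <
      [0,1] "gave" : PP
      [1,2] "here" : S\PP
    [2,3] "park" : (S/N)\S
  [3,6] N   <
    [3,4] "often" : N\PP
    [4,6] N\(N\PP)   <
      [4,5] "that" : S
      [5,6] "a" : (N\(N\PP))\S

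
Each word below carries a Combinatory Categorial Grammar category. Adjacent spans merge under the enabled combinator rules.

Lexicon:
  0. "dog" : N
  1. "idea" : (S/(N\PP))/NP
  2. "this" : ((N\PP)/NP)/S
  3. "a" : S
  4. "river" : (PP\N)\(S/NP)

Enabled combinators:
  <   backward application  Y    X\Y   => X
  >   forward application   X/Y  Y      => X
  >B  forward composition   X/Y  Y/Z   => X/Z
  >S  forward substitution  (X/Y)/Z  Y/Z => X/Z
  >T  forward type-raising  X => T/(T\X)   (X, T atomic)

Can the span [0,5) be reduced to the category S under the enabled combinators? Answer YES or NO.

NO

N (S/(N\PP))/NP ((N\PP)/NP)/S S (PP\N)\(S/NP)
CKY chart[0,5] = {N/(N\PP), NP/(NP\PP), PP, PP/(PP\PP), S/(S\PP)}; S ∉ chart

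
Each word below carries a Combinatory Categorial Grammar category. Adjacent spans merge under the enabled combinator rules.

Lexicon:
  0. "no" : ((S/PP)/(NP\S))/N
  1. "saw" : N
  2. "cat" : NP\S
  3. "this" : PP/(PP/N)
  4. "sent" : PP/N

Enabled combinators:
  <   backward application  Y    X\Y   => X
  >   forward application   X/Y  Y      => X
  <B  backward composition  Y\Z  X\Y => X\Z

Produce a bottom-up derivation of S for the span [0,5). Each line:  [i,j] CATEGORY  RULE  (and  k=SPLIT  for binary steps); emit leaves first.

[0,1] ((S/PP)/(NP\S))/N  lex  "no"
[1,2] N  lex  "saw"
[0,2] (S/PP)/(NP\S)  >  k=1
[2,3] NP\S  lex  "cat"
[0,3] S/PP  >  k=2
[3,4] PP/(PP/N)  lex  "this"
[4,5] PP/N  lex  "sent"
[3,5] PP  >  k=4
[0,5] S  >  k=3

[0,5] S   >
  [0,3] S/PP   >
    [0,2] (S/PP)/(NP\S)   >
      [0,1] "no" : ((S/PP)/(NP\S))/N
      [1,2] "saw" : N
    [2,3] "cat" : NP\S
  [3,5] PP   >
    [3,4] "this" : PP/(PP/N)
    [4,5] "sent" : PP/N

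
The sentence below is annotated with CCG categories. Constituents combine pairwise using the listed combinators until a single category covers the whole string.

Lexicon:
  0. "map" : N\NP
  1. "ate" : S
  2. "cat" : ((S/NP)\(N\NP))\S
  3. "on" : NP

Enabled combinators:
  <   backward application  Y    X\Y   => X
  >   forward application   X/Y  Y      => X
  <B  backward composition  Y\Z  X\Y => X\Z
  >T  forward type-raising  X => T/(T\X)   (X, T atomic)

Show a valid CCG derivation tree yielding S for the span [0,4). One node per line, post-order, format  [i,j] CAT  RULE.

[0,1] N\NP  lex  "map"
[1,2] S  lex  "ate"
[2,3] ((S/NP)\(N\NP))\S  lex  "cat"
[1,3] (S/NP)\(N\NP)  <  k=2
[0,3] S/NP  <  k=1
[3,4] NP  lex  "on"
[0,4] S  >  k=3

[0,4] S   >
  [0,3] S/NP   <
    [0,1] "map" : N\NP
    [1,3] (S/NP)\(N\NP)   <
      [1,2] "ate" : S
      [2,3] "cat" : ((S/NP)\(N\NP))\S
  [3,4] "on" : NP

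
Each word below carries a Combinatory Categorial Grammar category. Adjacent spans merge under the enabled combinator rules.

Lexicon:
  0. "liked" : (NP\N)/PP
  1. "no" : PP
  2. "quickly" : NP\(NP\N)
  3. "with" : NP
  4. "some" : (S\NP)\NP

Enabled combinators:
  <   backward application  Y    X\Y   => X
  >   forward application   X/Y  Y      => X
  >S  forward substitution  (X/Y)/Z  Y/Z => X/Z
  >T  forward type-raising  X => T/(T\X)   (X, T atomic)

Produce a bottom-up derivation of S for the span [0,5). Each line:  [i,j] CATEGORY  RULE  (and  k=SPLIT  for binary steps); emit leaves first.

[0,1] (NP\N)/PP  lex  "liked"
[1,2] PP  lex  "no"
[0,2] NP\N  >  k=1
[2,3] NP\(NP\N)  lex  "quickly"
[0,3] NP  <  k=2
[3,4] NP  lex  "with"
[4,5] (S\NP)\NP  lex  "some"
[3,5] S\NP  <  k=4
[0,5] S  <  k=3

[0,5] S   <
  [0,3] NP   <
    [0,2] NP\N   >
      [0,1] "liked" : (NP\N)/PP
      [1,2] "no" : PP
    [2,3] "quickly" : NP\(NP\N)
  [3,5] S\NP   <
    [3,4] "with" : NP
    [4,5] "some" : (S\NP)\NP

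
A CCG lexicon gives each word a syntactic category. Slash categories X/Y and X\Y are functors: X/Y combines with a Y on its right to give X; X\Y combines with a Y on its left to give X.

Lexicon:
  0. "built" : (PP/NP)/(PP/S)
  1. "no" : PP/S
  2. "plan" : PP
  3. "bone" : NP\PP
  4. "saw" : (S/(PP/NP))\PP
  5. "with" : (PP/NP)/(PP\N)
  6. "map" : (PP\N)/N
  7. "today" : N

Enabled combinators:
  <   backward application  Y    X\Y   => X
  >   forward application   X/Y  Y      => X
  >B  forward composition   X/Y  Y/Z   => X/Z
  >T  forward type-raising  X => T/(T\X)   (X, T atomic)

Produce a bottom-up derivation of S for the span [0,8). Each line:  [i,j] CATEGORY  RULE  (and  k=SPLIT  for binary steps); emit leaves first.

[0,1] (PP/NP)/(PP/S)  lex  "built"
[1,2] PP/S  lex  "no"
[0,2] PP/NP  >  k=1
[2,3] PP  lex  "plan"
[3,4] NP\PP  lex  "bone"
[2,4] NP  <  k=3
[0,4] PP  >  k=2
[4,5] (S/(PP/NP))\PP  lex  "saw"
[0,5] S/(PP/NP)  <  k=4
[5,6] (PP/NP)/(PP\N)  lex  "with"
[6,7] (PP\N)/N  lex  "map"
[7,8] N  lex  "today"
[6,8] PP\N  >  k=7
[5,8] PP/NP  >  k=6
[0,8] S  >  k=5

[0,8] S   >
  [0,5] S/(PP/NP)   <
    [0,4] PP   >
      [0,2] PP/NP   >
        [0,1] "built" : (PP/NP)/(PP/S)
        [1,2] "no" : PP/S
      [2,4] NP   <
        [2,3] "plan" : PP
        [3,4] "bone" : NP\PP
    [4,5] "saw" : (S/(PP/NP))\PP
  [5,8] PP/NP   >
    [5,6] "with" : (PP/NP)/(PP\N)
    [6,8] PP\N   >
      [6,7] "map" : (PP\N)/N
      [7,8] "today" : N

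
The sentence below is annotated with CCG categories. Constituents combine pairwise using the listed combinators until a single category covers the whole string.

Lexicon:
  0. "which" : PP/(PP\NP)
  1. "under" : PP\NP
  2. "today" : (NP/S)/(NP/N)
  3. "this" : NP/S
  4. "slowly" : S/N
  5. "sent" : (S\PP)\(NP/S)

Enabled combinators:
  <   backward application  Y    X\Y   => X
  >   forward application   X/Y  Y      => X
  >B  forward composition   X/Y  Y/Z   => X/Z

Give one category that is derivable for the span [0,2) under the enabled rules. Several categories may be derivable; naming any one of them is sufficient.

[0,6] S   <
  [0,2] PP   >
    [0,1] "which" : PP/(PP\NP)
    [1,2] "under" : PP\NP
  [2,6] S\PP   <
    [2,5] NP/S   >
      [2,3] "today" : (NP/S)/(NP/N)
      [3,5] NP/N   >B
        [3,4] "this" : NP/S
        [4,5] "slowly" : S/N
    [5,6] "sent" : (S\PP)\(NP/S)

PP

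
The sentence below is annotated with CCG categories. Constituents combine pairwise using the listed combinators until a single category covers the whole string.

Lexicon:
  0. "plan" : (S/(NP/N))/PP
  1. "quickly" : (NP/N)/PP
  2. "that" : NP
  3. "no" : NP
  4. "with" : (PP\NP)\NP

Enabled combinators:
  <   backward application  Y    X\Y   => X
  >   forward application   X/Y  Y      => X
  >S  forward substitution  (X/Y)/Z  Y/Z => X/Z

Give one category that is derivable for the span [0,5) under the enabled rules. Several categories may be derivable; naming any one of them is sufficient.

S

[0,5] S   >
  [0,2] S/PP   >S
    [0,1] "plan" : (S/(NP/N))/PP
    [1,2] "quickly" : (NP/N)/PP
  [2,5] PP   <
    [2,3] "that" : NP
    [3,5] PP\NP   <
      [3,4] "no" : NP
      [4,5] "with" : (PP\NP)\NP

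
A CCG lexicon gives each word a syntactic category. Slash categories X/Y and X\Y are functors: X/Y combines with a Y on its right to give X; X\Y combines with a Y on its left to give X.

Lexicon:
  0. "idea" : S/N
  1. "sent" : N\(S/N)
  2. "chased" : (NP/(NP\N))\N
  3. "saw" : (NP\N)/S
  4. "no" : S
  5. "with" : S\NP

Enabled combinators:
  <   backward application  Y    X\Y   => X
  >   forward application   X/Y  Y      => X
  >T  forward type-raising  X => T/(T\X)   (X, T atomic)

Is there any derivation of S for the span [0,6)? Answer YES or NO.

YES

[0,6] S   <
  [0,5] NP   >
    [0,3] NP/(NP\N)   <
      [0,2] N   <
        [0,1] "idea" : S/N
        [1,2] "sent" : N\(S/N)
      [2,3] "chased" : (NP/(NP\N))\N
    [3,5] NP\N   >
      [3,4] "saw" : (NP\N)/S
      [4,5] "no" : S
  [5,6] "with" : S\NP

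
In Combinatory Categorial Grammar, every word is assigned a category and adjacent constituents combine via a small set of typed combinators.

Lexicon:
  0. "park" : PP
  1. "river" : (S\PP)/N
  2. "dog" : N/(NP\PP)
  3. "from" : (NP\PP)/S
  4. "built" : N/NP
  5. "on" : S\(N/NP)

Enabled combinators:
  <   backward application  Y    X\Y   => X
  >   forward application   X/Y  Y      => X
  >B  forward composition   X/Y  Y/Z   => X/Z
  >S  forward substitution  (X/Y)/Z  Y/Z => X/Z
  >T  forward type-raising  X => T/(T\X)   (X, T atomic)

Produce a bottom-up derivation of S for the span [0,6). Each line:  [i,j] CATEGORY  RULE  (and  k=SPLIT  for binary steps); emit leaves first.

[0,6] S   <
  [0,1] "park" : PP
  [1,6] S\PP   >
    [1,2] "river" : (S\PP)/N
    [2,6] N   >
      [2,4] N/S   >B
        [2,3] "dog" : N/(NP\PP)
        [3,4] "from" : (NP\PP)/S
      [4,6] S   <
        [4,5] "built" : N/NP
        [5,6] "on" : S\(N/NP)

[0,1] PP  lex  "park"
[1,2] (S\PP)/N  lex  "river"
[2,3] N/(NP\PP)  lex  "dog"
[3,4] (NP\PP)/S  lex  "from"
[2,4] N/S  >B  k=3
[4,5] N/NP  lex  "built"
[5,6] S\(N/NP)  lex  "on"
[4,6] S  <  k=5
[2,6] N  >  k=4
[1,6] S\PP  >  k=2
[0,6] S  <  k=1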